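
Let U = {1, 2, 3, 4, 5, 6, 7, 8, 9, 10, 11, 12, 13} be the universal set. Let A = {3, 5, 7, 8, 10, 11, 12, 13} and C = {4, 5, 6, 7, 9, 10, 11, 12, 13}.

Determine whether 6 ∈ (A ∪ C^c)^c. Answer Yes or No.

6 ∈ C, so 6 ∉ C^c
6 ∉ A and 6 ∉ C^c, so 6 ∉ A ∪ C^c
6 ∈ (A ∪ C^c)^c since 6 ∉ (A ∪ C^c)

Yes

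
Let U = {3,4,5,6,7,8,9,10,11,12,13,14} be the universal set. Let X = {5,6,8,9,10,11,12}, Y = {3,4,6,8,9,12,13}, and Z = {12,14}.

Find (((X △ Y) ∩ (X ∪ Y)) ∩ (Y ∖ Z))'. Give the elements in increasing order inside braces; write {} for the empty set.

{5,6,7,8,9,10,11,12,14}

X △ Y = {3,4,5,10,11,13}
X ∪ Y = {3,4,5,6,8,9,10,11,12,13}
(X △ Y) ∩ (X ∪ Y) = {3,4,5,10,11,13}
Y ∖ Z = {3,4,6,8,9,13}
((X △ Y) ∩ (X ∪ Y)) ∩ (Y ∖ Z) = {3,4,13}
(((X △ Y) ∩ (X ∪ Y)) ∩ (Y ∖ Z))' = {5,6,7,8,9,10,11,12,14}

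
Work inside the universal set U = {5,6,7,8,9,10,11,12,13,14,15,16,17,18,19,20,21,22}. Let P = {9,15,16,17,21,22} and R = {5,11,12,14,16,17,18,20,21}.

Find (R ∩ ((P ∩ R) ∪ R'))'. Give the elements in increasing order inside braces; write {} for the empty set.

{5,6,7,8,9,10,11,12,13,14,15,18,19,20,22}

P ∩ R = {16,17,21}
R' = {6,7,8,9,10,13,15,19,22}
(P ∩ R) ∪ R' = {6,7,8,9,10,13,15,16,17,19,21,22}
R ∩ ((P ∩ R) ∪ R') = {16,17,21}
(R ∩ ((P ∩ R) ∪ R'))' = {5,6,7,8,9,10,11,12,13,14,15,18,19,20,22}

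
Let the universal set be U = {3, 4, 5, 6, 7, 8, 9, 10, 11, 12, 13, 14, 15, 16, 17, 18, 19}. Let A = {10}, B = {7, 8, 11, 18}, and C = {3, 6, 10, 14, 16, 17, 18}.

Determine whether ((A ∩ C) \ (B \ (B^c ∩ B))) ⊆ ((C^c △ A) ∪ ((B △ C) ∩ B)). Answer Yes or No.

Yes

A ∩ C = {10}
B^c = {3, 4, 5, 6, 9, 10, 12, 13, 14, 15, 16, 17, 19}
B^c ∩ B = {}
B \ (B^c ∩ B) = {7, 8, 11, 18}
(A ∩ C) \ (B \ (B^c ∩ B)) = {10}
C^c = {4, 5, 7, 8, 9, 11, 12, 13, 15, 19}
C^c △ A = {4, 5, 7, 8, 9, 10, 11, 12, 13, 15, 19}
B △ C = {3, 6, 7, 8, 10, 11, 14, 16, 17}
(B △ C) ∩ B = {7, 8, 11}
(C^c △ A) ∪ ((B △ C) ∩ B) = {4, 5, 7, 8, 9, 10, 11, 12, 13, 15, 19}
Every element of {10} is in {4, 5, 7, 8, 9, 10, 11, 12, 13, 15, 19}, so (A ∩ C) \ (B \ (B^c ∩ B)) ⊆ (C^c △ A) ∪ ((B △ C) ∩ B).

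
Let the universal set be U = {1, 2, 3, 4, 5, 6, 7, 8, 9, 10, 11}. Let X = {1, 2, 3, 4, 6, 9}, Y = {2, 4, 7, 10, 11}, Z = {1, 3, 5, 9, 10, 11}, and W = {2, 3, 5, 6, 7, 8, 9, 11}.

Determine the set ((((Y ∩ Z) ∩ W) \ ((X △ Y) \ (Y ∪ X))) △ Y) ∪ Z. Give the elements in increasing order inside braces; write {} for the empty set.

{1, 2, 3, 4, 5, 7, 9, 10, 11}

Y ∩ Z = {10, 11}
(Y ∩ Z) ∩ W = {11}
X △ Y = {1, 3, 6, 7, 9, 10, 11}
Y ∪ X = {1, 2, 3, 4, 6, 7, 9, 10, 11}
(X △ Y) \ (Y ∪ X) = {}
((Y ∩ Z) ∩ W) \ ((X △ Y) \ (Y ∪ X)) = {11}
(((Y ∩ Z) ∩ W) \ ((X △ Y) \ (Y ∪ X))) △ Y = {2, 4, 7, 10}
((((Y ∩ Z) ∩ W) \ ((X △ Y) \ (Y ∪ X))) △ Y) ∪ Z = {1, 2, 3, 4, 5, 7, 9, 10, 11}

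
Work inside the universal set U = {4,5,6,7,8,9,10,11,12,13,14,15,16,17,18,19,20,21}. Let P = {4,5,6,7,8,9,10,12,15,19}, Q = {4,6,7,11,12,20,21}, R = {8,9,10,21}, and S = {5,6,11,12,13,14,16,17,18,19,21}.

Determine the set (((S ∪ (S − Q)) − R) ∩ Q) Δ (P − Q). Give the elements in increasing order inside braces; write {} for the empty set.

S − Q = {5,13,14,16,17,18,19}
S ∪ (S − Q) = {5,6,11,12,13,14,16,17,18,19,21}
(S ∪ (S − Q)) − R = {5,6,11,12,13,14,16,17,18,19}
((S ∪ (S − Q)) − R) ∩ Q = {6,11,12}
P − Q = {5,8,9,10,15,19}
(((S ∪ (S − Q)) − R) ∩ Q) Δ (P − Q) = {5,6,8,9,10,11,12,15,19}

{5,6,8,9,10,11,12,15,19}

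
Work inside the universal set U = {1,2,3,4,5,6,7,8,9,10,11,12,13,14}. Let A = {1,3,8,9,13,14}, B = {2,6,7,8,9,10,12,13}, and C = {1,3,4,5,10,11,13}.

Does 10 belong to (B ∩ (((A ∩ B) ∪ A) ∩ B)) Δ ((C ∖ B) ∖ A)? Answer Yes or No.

10 ∉ A and 10 ∈ B, so 10 ∉ A ∩ B
10 ∉ (A ∩ B) and 10 ∉ A, so 10 ∉ (A ∩ B) ∪ A
10 ∉ ((A ∩ B) ∪ A) and 10 ∈ B, so 10 ∉ ((A ∩ B) ∪ A) ∩ B
10 ∈ B and 10 ∉ (((A ∩ B) ∪ A) ∩ B), so 10 ∉ B ∩ (((A ∩ B) ∪ A) ∩ B)
10 ∈ C and 10 ∈ B, so 10 ∉ C ∖ B
10 ∉ (C ∖ B) and 10 ∉ A, so 10 ∉ (C ∖ B) ∖ A
10 ∉ (B ∩ (((A ∩ B) ∪ A) ∩ B)) and 10 ∉ ((C ∖ B) ∖ A), so 10 ∉ (B ∩ (((A ∩ B) ∪ A) ∩ B)) Δ ((C ∖ B) ∖ A)

No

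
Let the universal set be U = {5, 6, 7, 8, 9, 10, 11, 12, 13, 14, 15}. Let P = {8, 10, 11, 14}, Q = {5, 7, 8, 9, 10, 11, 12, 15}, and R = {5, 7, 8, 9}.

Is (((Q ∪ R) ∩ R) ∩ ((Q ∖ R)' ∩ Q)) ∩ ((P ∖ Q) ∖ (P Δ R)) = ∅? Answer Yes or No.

Yes

Q ∪ R = {5, 7, 8, 9, 10, 11, 12, 15}
(Q ∪ R) ∩ R = {5, 7, 8, 9}
Q ∖ R = {10, 11, 12, 15}
(Q ∖ R)' = {5, 6, 7, 8, 9, 13, 14}
(Q ∖ R)' ∩ Q = {5, 7, 8, 9}
((Q ∪ R) ∩ R) ∩ ((Q ∖ R)' ∩ Q) = {5, 7, 8, 9}
P ∖ Q = {14}
P Δ R = {5, 7, 9, 10, 11, 14}
(P ∖ Q) ∖ (P Δ R) = {}
{5, 7, 8, 9} and {} share no elements.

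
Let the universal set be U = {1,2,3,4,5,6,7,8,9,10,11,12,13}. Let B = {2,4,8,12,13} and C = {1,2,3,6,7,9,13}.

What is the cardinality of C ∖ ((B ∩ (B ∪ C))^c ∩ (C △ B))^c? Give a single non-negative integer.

5

B ∪ C = {1,2,3,4,6,7,8,9,12,13}
B ∩ (B ∪ C) = {2,4,8,12,13}
(B ∩ (B ∪ C))^c = {1,3,5,6,7,9,10,11}
C △ B = {1,3,4,6,7,8,9,12}
(B ∩ (B ∪ C))^c ∩ (C △ B) = {1,3,6,7,9}
((B ∩ (B ∪ C))^c ∩ (C △ B))^c = {2,4,5,8,10,11,12,13}
C ∖ ((B ∩ (B ∪ C))^c ∩ (C △ B))^c = {1,3,6,7,9}
|C ∖ ((B ∩ (B ∪ C))^c ∩ (C △ B))^c| = 5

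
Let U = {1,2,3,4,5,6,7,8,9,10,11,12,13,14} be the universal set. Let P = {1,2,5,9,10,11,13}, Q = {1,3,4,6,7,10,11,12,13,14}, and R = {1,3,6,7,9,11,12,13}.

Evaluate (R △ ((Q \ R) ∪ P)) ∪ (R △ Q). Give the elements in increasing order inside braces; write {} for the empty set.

{2,3,4,5,6,7,9,10,12,14}

Q \ R = {4,10,14}
(Q \ R) ∪ P = {1,2,4,5,9,10,11,13,14}
R △ ((Q \ R) ∪ P) = {2,3,4,5,6,7,10,12,14}
R △ Q = {4,9,10,14}
(R △ ((Q \ R) ∪ P)) ∪ (R △ Q) = {2,3,4,5,6,7,9,10,12,14}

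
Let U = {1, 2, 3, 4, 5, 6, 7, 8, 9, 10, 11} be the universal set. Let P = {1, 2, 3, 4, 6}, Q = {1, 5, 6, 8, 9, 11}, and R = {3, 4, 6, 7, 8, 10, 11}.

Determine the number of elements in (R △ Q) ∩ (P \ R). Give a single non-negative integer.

R △ Q = {1, 3, 4, 5, 7, 9, 10}
P \ R = {1, 2}
(R △ Q) ∩ (P \ R) = {1}
|(R △ Q) ∩ (P \ R)| = 1

1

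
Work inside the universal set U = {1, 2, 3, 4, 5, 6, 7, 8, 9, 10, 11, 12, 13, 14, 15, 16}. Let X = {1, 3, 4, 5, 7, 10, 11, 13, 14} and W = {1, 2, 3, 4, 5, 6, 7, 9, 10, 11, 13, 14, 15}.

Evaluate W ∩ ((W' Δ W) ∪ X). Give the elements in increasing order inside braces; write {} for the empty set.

W' = {8, 12, 16}
W' Δ W = {1, 2, 3, 4, 5, 6, 7, 8, 9, 10, 11, 12, 13, 14, 15, 16}
(W' Δ W) ∪ X = {1, 2, 3, 4, 5, 6, 7, 8, 9, 10, 11, 12, 13, 14, 15, 16}
W ∩ ((W' Δ W) ∪ X) = {1, 2, 3, 4, 5, 6, 7, 9, 10, 11, 13, 14, 15}

{1, 2, 3, 4, 5, 6, 7, 9, 10, 11, 13, 14, 15}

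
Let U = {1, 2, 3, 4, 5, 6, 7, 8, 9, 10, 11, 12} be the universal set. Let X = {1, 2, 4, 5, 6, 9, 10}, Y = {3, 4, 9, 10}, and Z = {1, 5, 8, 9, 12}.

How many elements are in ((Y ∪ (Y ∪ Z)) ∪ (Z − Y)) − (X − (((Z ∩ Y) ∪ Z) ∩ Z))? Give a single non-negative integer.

6

Y ∪ Z = {1, 3, 4, 5, 8, 9, 10, 12}
Y ∪ (Y ∪ Z) = {1, 3, 4, 5, 8, 9, 10, 12}
Z − Y = {1, 5, 8, 12}
(Y ∪ (Y ∪ Z)) ∪ (Z − Y) = {1, 3, 4, 5, 8, 9, 10, 12}
Z ∩ Y = {9}
(Z ∩ Y) ∪ Z = {1, 5, 8, 9, 12}
((Z ∩ Y) ∪ Z) ∩ Z = {1, 5, 8, 9, 12}
X − (((Z ∩ Y) ∪ Z) ∩ Z) = {2, 4, 6, 10}
((Y ∪ (Y ∪ Z)) ∪ (Z − Y)) − (X − (((Z ∩ Y) ∪ Z) ∩ Z)) = {1, 3, 5, 8, 9, 12}
|((Y ∪ (Y ∪ Z)) ∪ (Z − Y)) − (X − (((Z ∩ Y) ∪ Z) ∩ Z))| = 6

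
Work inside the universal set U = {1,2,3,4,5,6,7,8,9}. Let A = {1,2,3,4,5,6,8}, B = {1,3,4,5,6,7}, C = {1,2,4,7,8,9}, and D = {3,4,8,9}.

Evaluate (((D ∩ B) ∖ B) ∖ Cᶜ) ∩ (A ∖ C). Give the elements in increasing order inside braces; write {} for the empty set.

{}

D ∩ B = {3,4}
(D ∩ B) ∖ B = {}
Cᶜ = {3,5,6}
((D ∩ B) ∖ B) ∖ Cᶜ = {}
A ∖ C = {3,5,6}
(((D ∩ B) ∖ B) ∖ Cᶜ) ∩ (A ∖ C) = {}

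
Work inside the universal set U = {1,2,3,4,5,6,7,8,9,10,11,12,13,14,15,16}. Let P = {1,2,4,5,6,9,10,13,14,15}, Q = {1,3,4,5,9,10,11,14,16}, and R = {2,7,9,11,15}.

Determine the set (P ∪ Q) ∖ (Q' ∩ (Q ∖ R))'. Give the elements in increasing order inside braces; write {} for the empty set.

P ∪ Q = {1,2,3,4,5,6,9,10,11,13,14,15,16}
Q' = {2,6,7,8,12,13,15}
Q ∖ R = {1,3,4,5,10,14,16}
Q' ∩ (Q ∖ R) = {}
(Q' ∩ (Q ∖ R))' = {1,2,3,4,5,6,7,8,9,10,11,12,13,14,15,16}
(P ∪ Q) ∖ (Q' ∩ (Q ∖ R))' = {}

{}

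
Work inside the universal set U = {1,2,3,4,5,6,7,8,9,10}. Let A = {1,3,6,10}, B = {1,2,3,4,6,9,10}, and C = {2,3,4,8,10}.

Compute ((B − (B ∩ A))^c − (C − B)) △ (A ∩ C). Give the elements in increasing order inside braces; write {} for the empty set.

{1,5,6,7}

B ∩ A = {1,3,6,10}
B − (B ∩ A) = {2,4,9}
(B − (B ∩ A))^c = {1,3,5,6,7,8,10}
C − B = {8}
(B − (B ∩ A))^c − (C − B) = {1,3,5,6,7,10}
A ∩ C = {3,10}
((B − (B ∩ A))^c − (C − B)) △ (A ∩ C) = {1,5,6,7}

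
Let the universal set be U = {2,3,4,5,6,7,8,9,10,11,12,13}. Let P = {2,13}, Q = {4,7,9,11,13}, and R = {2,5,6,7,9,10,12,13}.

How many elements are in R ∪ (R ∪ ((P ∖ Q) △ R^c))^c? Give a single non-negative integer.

P ∖ Q = {2}
R^c = {3,4,8,11}
(P ∖ Q) △ R^c = {2,3,4,8,11}
R ∪ ((P ∖ Q) △ R^c) = {2,3,4,5,6,7,8,9,10,11,12,13}
(R ∪ ((P ∖ Q) △ R^c))^c = {}
R ∪ (R ∪ ((P ∖ Q) △ R^c))^c = {2,5,6,7,9,10,12,13}
|R ∪ (R ∪ ((P ∖ Q) △ R^c))^c| = 8

8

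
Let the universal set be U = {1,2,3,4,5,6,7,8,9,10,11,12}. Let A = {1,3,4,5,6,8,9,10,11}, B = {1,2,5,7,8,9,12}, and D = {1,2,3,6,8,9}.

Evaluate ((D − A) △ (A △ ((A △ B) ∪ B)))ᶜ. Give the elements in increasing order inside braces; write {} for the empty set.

{1,2,3,4,5,6,8,9,10,11}

D − A = {2}
A △ B = {2,3,4,6,7,10,11,12}
(A △ B) ∪ B = {1,2,3,4,5,6,7,8,9,10,11,12}
A △ ((A △ B) ∪ B) = {2,7,12}
(D − A) △ (A △ ((A △ B) ∪ B)) = {7,12}
((D − A) △ (A △ ((A △ B) ∪ B)))ᶜ = {1,2,3,4,5,6,8,9,10,11}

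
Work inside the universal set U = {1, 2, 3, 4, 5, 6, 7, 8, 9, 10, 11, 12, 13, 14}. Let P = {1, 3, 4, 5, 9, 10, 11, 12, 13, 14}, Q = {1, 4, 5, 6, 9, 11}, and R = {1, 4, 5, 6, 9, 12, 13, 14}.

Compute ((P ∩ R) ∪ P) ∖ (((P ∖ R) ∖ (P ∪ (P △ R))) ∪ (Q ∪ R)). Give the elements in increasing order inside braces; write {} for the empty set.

P ∩ R = {1, 4, 5, 9, 12, 13, 14}
(P ∩ R) ∪ P = {1, 3, 4, 5, 9, 10, 11, 12, 13, 14}
P ∖ R = {3, 10, 11}
P △ R = {3, 6, 10, 11}
P ∪ (P △ R) = {1, 3, 4, 5, 6, 9, 10, 11, 12, 13, 14}
(P ∖ R) ∖ (P ∪ (P △ R)) = {}
Q ∪ R = {1, 4, 5, 6, 9, 11, 12, 13, 14}
((P ∖ R) ∖ (P ∪ (P △ R))) ∪ (Q ∪ R) = {1, 4, 5, 6, 9, 11, 12, 13, 14}
((P ∩ R) ∪ P) ∖ (((P ∖ R) ∖ (P ∪ (P △ R))) ∪ (Q ∪ R)) = {3, 10}

{3, 10}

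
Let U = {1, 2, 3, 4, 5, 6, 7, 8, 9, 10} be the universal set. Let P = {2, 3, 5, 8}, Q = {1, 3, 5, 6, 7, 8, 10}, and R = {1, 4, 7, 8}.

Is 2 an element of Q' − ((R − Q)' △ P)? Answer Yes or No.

Yes

2 ∉ Q, so 2 ∈ Q'
2 ∉ R and 2 ∉ Q, so 2 ∉ R − Q
2 ∈ (R − Q)' since 2 ∉ (R − Q)
2 ∈ (R − Q)' and 2 ∈ P, so 2 ∉ (R − Q)' △ P
2 ∈ Q' and 2 ∉ ((R − Q)' △ P), so 2 ∈ Q' − ((R − Q)' △ P)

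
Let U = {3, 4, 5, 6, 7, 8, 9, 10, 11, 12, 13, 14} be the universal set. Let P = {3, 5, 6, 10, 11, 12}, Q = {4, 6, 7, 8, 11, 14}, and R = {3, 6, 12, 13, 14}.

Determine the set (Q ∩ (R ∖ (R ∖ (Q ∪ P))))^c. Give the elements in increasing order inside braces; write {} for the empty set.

Q ∪ P = {3, 4, 5, 6, 7, 8, 10, 11, 12, 14}
R ∖ (Q ∪ P) = {13}
R ∖ (R ∖ (Q ∪ P)) = {3, 6, 12, 14}
Q ∩ (R ∖ (R ∖ (Q ∪ P))) = {6, 14}
(Q ∩ (R ∖ (R ∖ (Q ∪ P))))^c = {3, 4, 5, 7, 8, 9, 10, 11, 12, 13}

{3, 4, 5, 7, 8, 9, 10, 11, 12, 13}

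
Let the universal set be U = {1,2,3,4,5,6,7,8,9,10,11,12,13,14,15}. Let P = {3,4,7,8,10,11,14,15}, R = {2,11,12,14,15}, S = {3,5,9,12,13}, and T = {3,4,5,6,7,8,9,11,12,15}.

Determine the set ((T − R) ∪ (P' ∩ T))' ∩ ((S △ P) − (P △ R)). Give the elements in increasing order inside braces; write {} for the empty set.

{11,13,14,15}

T − R = {3,4,5,6,7,8,9}
P' = {1,2,5,6,9,12,13}
P' ∩ T = {5,6,9,12}
(T − R) ∪ (P' ∩ T) = {3,4,5,6,7,8,9,12}
((T − R) ∪ (P' ∩ T))' = {1,2,10,11,13,14,15}
S △ P = {4,5,7,8,9,10,11,12,13,14,15}
P △ R = {2,3,4,7,8,10,12}
(S △ P) − (P △ R) = {5,9,11,13,14,15}
((T − R) ∪ (P' ∩ T))' ∩ ((S △ P) − (P △ R)) = {11,13,14,15}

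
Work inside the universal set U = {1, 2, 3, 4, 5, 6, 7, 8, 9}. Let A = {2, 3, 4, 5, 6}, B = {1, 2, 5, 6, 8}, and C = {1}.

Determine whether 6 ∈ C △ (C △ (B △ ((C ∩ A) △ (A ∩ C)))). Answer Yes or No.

Yes

6 ∉ C and 6 ∈ A, so 6 ∉ C ∩ A
6 ∈ A and 6 ∉ C, so 6 ∉ A ∩ C
6 ∉ (C ∩ A) and 6 ∉ (A ∩ C), so 6 ∉ (C ∩ A) △ (A ∩ C)
6 ∈ B and 6 ∉ ((C ∩ A) △ (A ∩ C)), so 6 ∈ B △ ((C ∩ A) △ (A ∩ C))
6 ∉ C and 6 ∈ (B △ ((C ∩ A) △ (A ∩ C))), so 6 ∈ C △ (B △ ((C ∩ A) △ (A ∩ C)))
6 ∉ C and 6 ∈ (C △ (B △ ((C ∩ A) △ (A ∩ C)))), so 6 ∈ C △ (C △ (B △ ((C ∩ A) △ (A ∩ C))))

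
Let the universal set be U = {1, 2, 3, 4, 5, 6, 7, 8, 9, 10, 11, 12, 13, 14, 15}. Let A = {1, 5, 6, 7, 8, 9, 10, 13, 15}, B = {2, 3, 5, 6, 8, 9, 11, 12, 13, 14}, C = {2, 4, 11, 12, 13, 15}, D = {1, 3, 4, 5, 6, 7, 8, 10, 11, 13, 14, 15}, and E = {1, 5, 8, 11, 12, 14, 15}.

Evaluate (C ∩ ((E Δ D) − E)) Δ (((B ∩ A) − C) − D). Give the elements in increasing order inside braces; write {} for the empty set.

{4, 9, 13}

E Δ D = {3, 4, 6, 7, 10, 12, 13}
(E Δ D) − E = {3, 4, 6, 7, 10, 13}
C ∩ ((E Δ D) − E) = {4, 13}
B ∩ A = {5, 6, 8, 9, 13}
(B ∩ A) − C = {5, 6, 8, 9}
((B ∩ A) − C) − D = {9}
(C ∩ ((E Δ D) − E)) Δ (((B ∩ A) − C) − D) = {4, 9, 13}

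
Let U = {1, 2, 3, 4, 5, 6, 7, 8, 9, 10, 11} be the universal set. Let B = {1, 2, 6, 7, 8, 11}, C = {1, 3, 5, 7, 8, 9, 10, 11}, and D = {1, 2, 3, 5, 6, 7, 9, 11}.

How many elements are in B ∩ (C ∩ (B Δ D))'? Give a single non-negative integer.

5

B Δ D = {3, 5, 8, 9}
C ∩ (B Δ D) = {3, 5, 8, 9}
(C ∩ (B Δ D))' = {1, 2, 4, 6, 7, 10, 11}
B ∩ (C ∩ (B Δ D))' = {1, 2, 6, 7, 11}
|B ∩ (C ∩ (B Δ D))'| = 5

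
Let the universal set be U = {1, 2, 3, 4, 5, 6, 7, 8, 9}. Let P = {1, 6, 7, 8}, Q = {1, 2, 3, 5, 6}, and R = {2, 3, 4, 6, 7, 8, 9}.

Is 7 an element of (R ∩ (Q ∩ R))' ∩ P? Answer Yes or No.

7 ∉ Q and 7 ∈ R, so 7 ∉ Q ∩ R
7 ∈ R and 7 ∉ (Q ∩ R), so 7 ∉ R ∩ (Q ∩ R)
7 ∈ (R ∩ (Q ∩ R))' since 7 ∉ (R ∩ (Q ∩ R))
7 ∈ (R ∩ (Q ∩ R))' and 7 ∈ P, so 7 ∈ (R ∩ (Q ∩ R))' ∩ P

Yes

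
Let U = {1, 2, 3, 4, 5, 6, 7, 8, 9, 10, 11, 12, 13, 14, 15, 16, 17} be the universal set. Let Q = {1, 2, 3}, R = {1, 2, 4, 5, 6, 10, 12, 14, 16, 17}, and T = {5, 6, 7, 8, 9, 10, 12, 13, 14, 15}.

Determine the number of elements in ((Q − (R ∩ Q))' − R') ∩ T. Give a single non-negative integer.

R ∩ Q = {1, 2}
Q − (R ∩ Q) = {3}
(Q − (R ∩ Q))' = {1, 2, 4, 5, 6, 7, 8, 9, 10, 11, 12, 13, 14, 15, 16, 17}
R' = {3, 7, 8, 9, 11, 13, 15}
(Q − (R ∩ Q))' − R' = {1, 2, 4, 5, 6, 10, 12, 14, 16, 17}
((Q − (R ∩ Q))' − R') ∩ T = {5, 6, 10, 12, 14}
|((Q − (R ∩ Q))' − R') ∩ T| = 5

5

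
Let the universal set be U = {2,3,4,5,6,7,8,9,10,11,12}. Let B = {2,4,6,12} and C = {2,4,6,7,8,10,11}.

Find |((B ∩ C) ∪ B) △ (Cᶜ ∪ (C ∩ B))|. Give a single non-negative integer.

B ∩ C = {2,4,6}
(B ∩ C) ∪ B = {2,4,6,12}
Cᶜ = {3,5,9,12}
C ∩ B = {2,4,6}
Cᶜ ∪ (C ∩ B) = {2,3,4,5,6,9,12}
((B ∩ C) ∪ B) △ (Cᶜ ∪ (C ∩ B)) = {3,5,9}
|((B ∩ C) ∪ B) △ (Cᶜ ∪ (C ∩ B))| = 3

3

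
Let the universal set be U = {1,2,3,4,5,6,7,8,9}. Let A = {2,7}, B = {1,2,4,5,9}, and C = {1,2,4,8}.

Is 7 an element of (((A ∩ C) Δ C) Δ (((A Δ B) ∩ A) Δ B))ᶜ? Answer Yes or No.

7 ∈ A and 7 ∉ C, so 7 ∉ A ∩ C
7 ∉ (A ∩ C) and 7 ∉ C, so 7 ∉ (A ∩ C) Δ C
7 ∈ A and 7 ∉ B, so 7 ∈ A Δ B
7 ∈ (A Δ B) and 7 ∈ A, so 7 ∈ (A Δ B) ∩ A
7 ∈ ((A Δ B) ∩ A) and 7 ∉ B, so 7 ∈ ((A Δ B) ∩ A) Δ B
7 ∉ ((A ∩ C) Δ C) and 7 ∈ (((A Δ B) ∩ A) Δ B), so 7 ∈ ((A ∩ C) Δ C) Δ (((A Δ B) ∩ A) Δ B)
7 ∉ (((A ∩ C) Δ C) Δ (((A Δ B) ∩ A) Δ B))ᶜ since 7 ∈ (((A ∩ C) Δ C) Δ (((A Δ B) ∩ A) Δ B))

No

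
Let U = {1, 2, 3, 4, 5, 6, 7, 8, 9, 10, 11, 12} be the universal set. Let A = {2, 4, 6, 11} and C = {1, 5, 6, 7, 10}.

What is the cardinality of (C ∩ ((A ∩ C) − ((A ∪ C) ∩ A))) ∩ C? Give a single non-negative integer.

0

A ∩ C = {6}
A ∪ C = {1, 2, 4, 5, 6, 7, 10, 11}
(A ∪ C) ∩ A = {2, 4, 6, 11}
(A ∩ C) − ((A ∪ C) ∩ A) = {}
C ∩ ((A ∩ C) − ((A ∪ C) ∩ A)) = {}
(C ∩ ((A ∩ C) − ((A ∪ C) ∩ A))) ∩ C = {}
|(C ∩ ((A ∩ C) − ((A ∪ C) ∩ A))) ∩ C| = 0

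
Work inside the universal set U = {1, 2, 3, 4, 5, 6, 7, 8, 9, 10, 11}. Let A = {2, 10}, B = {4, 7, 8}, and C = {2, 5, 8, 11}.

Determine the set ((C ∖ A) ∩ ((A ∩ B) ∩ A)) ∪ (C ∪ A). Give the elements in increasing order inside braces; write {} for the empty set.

C ∖ A = {5, 8, 11}
A ∩ B = {}
(A ∩ B) ∩ A = {}
(C ∖ A) ∩ ((A ∩ B) ∩ A) = {}
C ∪ A = {2, 5, 8, 10, 11}
((C ∖ A) ∩ ((A ∩ B) ∩ A)) ∪ (C ∪ A) = {2, 5, 8, 10, 11}

{2, 5, 8, 10, 11}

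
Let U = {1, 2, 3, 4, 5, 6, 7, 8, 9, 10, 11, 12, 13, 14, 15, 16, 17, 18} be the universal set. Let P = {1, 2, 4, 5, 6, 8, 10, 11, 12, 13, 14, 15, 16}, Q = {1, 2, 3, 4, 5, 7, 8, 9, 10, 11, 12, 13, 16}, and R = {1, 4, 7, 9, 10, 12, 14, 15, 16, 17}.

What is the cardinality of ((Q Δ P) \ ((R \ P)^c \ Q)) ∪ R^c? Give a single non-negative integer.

10

Q Δ P = {3, 6, 7, 9, 14, 15}
R \ P = {7, 9, 17}
(R \ P)^c = {1, 2, 3, 4, 5, 6, 8, 10, 11, 12, 13, 14, 15, 16, 18}
(R \ P)^c \ Q = {6, 14, 15, 18}
(Q Δ P) \ ((R \ P)^c \ Q) = {3, 7, 9}
R^c = {2, 3, 5, 6, 8, 11, 13, 18}
((Q Δ P) \ ((R \ P)^c \ Q)) ∪ R^c = {2, 3, 5, 6, 7, 8, 9, 11, 13, 18}
|((Q Δ P) \ ((R \ P)^c \ Q)) ∪ R^c| = 10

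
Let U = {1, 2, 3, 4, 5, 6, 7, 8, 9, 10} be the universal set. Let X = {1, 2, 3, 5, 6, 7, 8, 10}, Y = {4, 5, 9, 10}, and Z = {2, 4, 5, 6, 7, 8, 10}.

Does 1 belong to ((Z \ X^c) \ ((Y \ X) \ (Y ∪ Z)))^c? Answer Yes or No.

Yes

1 ∈ X, so 1 ∉ X^c
1 ∉ Z and 1 ∉ X^c, so 1 ∉ Z \ X^c
1 ∉ Y and 1 ∈ X, so 1 ∉ Y \ X
1 ∉ Y and 1 ∉ Z, so 1 ∉ Y ∪ Z
1 ∉ (Y \ X) and 1 ∉ (Y ∪ Z), so 1 ∉ (Y \ X) \ (Y ∪ Z)
1 ∉ (Z \ X^c) and 1 ∉ ((Y \ X) \ (Y ∪ Z)), so 1 ∉ (Z \ X^c) \ ((Y \ X) \ (Y ∪ Z))
1 ∈ ((Z \ X^c) \ ((Y \ X) \ (Y ∪ Z)))^c since 1 ∉ ((Z \ X^c) \ ((Y \ X) \ (Y ∪ Z)))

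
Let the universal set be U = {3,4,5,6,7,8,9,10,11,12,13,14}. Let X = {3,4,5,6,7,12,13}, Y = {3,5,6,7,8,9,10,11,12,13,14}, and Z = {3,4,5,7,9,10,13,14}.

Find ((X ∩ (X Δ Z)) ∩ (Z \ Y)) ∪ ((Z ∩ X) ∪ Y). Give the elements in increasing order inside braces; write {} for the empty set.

{3,4,5,6,7,8,9,10,11,12,13,14}

X Δ Z = {6,9,10,12,14}
X ∩ (X Δ Z) = {6,12}
Z \ Y = {4}
(X ∩ (X Δ Z)) ∩ (Z \ Y) = {}
Z ∩ X = {3,4,5,7,13}
(Z ∩ X) ∪ Y = {3,4,5,6,7,8,9,10,11,12,13,14}
((X ∩ (X Δ Z)) ∩ (Z \ Y)) ∪ ((Z ∩ X) ∪ Y) = {3,4,5,6,7,8,9,10,11,12,13,14}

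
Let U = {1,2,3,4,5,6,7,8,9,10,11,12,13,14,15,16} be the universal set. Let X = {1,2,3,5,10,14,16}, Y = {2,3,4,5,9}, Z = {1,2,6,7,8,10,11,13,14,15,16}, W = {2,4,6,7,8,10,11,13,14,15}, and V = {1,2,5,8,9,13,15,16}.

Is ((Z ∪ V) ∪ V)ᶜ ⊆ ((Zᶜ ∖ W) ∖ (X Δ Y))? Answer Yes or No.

No

Z ∪ V = {1,2,5,6,7,8,9,10,11,13,14,15,16}
(Z ∪ V) ∪ V = {1,2,5,6,7,8,9,10,11,13,14,15,16}
((Z ∪ V) ∪ V)ᶜ = {3,4,12}
Zᶜ = {3,4,5,9,12}
Zᶜ ∖ W = {3,5,9,12}
X Δ Y = {1,4,9,10,14,16}
(Zᶜ ∖ W) ∖ (X Δ Y) = {3,5,12}
4 ∈ ((Z ∪ V) ∪ V)ᶜ but 4 ∉ (Zᶜ ∖ W) ∖ (X Δ Y), so the inclusion fails.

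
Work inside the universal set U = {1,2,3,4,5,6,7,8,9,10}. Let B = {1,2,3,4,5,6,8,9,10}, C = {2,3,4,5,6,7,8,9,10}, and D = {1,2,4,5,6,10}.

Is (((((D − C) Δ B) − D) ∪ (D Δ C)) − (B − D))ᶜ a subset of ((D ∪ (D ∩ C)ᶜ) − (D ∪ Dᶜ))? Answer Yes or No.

D − C = {1}
(D − C) Δ B = {2,3,4,5,6,8,9,10}
((D − C) Δ B) − D = {3,8,9}
D Δ C = {1,3,7,8,9}
(((D − C) Δ B) − D) ∪ (D Δ C) = {1,3,7,8,9}
B − D = {3,8,9}
((((D − C) Δ B) − D) ∪ (D Δ C)) − (B − D) = {1,7}
(((((D − C) Δ B) − D) ∪ (D Δ C)) − (B − D))ᶜ = {2,3,4,5,6,8,9,10}
D ∩ C = {2,4,5,6,10}
(D ∩ C)ᶜ = {1,3,7,8,9}
D ∪ (D ∩ C)ᶜ = {1,2,3,4,5,6,7,8,9,10}
Dᶜ = {3,7,8,9}
D ∪ Dᶜ = {1,2,3,4,5,6,7,8,9,10}
(D ∪ (D ∩ C)ᶜ) − (D ∪ Dᶜ) = {}
2 ∈ (((((D − C) Δ B) − D) ∪ (D Δ C)) − (B − D))ᶜ but 2 ∉ (D ∪ (D ∩ C)ᶜ) − (D ∪ Dᶜ), so the inclusion fails.

No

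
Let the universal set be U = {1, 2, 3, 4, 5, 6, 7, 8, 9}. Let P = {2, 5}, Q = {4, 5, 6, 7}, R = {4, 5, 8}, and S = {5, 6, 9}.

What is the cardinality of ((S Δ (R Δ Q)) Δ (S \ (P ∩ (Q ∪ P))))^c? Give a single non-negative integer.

5

R Δ Q = {6, 7, 8}
S Δ (R Δ Q) = {5, 7, 8, 9}
Q ∪ P = {2, 4, 5, 6, 7}
P ∩ (Q ∪ P) = {2, 5}
S \ (P ∩ (Q ∪ P)) = {6, 9}
(S Δ (R Δ Q)) Δ (S \ (P ∩ (Q ∪ P))) = {5, 6, 7, 8}
((S Δ (R Δ Q)) Δ (S \ (P ∩ (Q ∪ P))))^c = {1, 2, 3, 4, 9}
|((S Δ (R Δ Q)) Δ (S \ (P ∩ (Q ∪ P))))^c| = 5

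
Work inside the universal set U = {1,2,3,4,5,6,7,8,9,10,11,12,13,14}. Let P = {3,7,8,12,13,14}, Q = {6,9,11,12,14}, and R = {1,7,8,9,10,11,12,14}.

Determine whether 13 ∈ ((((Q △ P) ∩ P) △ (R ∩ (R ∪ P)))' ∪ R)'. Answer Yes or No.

Yes

13 ∉ Q and 13 ∈ P, so 13 ∈ Q △ P
13 ∈ (Q △ P) and 13 ∈ P, so 13 ∈ (Q △ P) ∩ P
13 ∉ R and 13 ∈ P, so 13 ∈ R ∪ P
13 ∉ R and 13 ∈ (R ∪ P), so 13 ∉ R ∩ (R ∪ P)
13 ∈ ((Q △ P) ∩ P) and 13 ∉ (R ∩ (R ∪ P)), so 13 ∈ ((Q △ P) ∩ P) △ (R ∩ (R ∪ P))
13 ∉ (((Q △ P) ∩ P) △ (R ∩ (R ∪ P)))' since 13 ∈ (((Q △ P) ∩ P) △ (R ∩ (R ∪ P)))
13 ∉ (((Q △ P) ∩ P) △ (R ∩ (R ∪ P)))' and 13 ∉ R, so 13 ∉ (((Q △ P) ∩ P) △ (R ∩ (R ∪ P)))' ∪ R
13 ∈ ((((Q △ P) ∩ P) △ (R ∩ (R ∪ P)))' ∪ R)' since 13 ∉ ((((Q △ P) ∩ P) △ (R ∩ (R ∪ P)))' ∪ R)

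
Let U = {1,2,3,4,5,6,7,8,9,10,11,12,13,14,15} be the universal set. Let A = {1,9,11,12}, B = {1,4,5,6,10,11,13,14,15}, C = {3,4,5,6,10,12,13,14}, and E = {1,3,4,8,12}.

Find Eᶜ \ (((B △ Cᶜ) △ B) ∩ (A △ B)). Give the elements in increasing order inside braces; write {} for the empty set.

Eᶜ = {2,5,6,7,9,10,11,13,14,15}
Cᶜ = {1,2,7,8,9,11,15}
B △ Cᶜ = {2,4,5,6,7,8,9,10,13,14}
(B △ Cᶜ) △ B = {1,2,7,8,9,11,15}
A △ B = {4,5,6,9,10,12,13,14,15}
((B △ Cᶜ) △ B) ∩ (A △ B) = {9,15}
Eᶜ \ (((B △ Cᶜ) △ B) ∩ (A △ B)) = {2,5,6,7,10,11,13,14}

{2,5,6,7,10,11,13,14}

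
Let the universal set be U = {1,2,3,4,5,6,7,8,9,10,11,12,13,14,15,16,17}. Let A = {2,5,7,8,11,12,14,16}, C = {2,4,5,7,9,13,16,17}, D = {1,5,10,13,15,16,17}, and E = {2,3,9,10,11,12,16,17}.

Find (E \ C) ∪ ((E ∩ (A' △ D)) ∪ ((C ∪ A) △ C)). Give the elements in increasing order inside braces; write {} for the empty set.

{3,8,9,10,11,12,14,16}

E \ C = {3,10,11,12}
A' = {1,3,4,6,9,10,13,15,17}
A' △ D = {3,4,5,6,9,16}
E ∩ (A' △ D) = {3,9,16}
C ∪ A = {2,4,5,7,8,9,11,12,13,14,16,17}
(C ∪ A) △ C = {8,11,12,14}
(E ∩ (A' △ D)) ∪ ((C ∪ A) △ C) = {3,8,9,11,12,14,16}
(E \ C) ∪ ((E ∩ (A' △ D)) ∪ ((C ∪ A) △ C)) = {3,8,9,10,11,12,14,16}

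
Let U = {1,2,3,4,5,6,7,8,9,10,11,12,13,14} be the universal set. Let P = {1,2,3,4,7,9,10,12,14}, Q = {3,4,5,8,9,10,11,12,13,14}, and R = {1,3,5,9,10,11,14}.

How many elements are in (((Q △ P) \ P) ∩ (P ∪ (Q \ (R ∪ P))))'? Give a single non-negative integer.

12

Q △ P = {1,2,5,7,8,11,13}
(Q △ P) \ P = {5,8,11,13}
R ∪ P = {1,2,3,4,5,7,9,10,11,12,14}
Q \ (R ∪ P) = {8,13}
P ∪ (Q \ (R ∪ P)) = {1,2,3,4,7,8,9,10,12,13,14}
((Q △ P) \ P) ∩ (P ∪ (Q \ (R ∪ P))) = {8,13}
(((Q △ P) \ P) ∩ (P ∪ (Q \ (R ∪ P))))' = {1,2,3,4,5,6,7,9,10,11,12,14}
|(((Q △ P) \ P) ∩ (P ∪ (Q \ (R ∪ P))))'| = 12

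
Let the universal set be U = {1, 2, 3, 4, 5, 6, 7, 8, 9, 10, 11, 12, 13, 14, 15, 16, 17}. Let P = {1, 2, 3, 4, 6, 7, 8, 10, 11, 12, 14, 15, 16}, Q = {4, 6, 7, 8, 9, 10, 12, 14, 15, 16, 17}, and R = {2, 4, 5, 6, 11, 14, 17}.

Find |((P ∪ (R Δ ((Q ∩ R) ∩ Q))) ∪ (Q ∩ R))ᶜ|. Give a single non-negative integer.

2

Q ∩ R = {4, 6, 14, 17}
(Q ∩ R) ∩ Q = {4, 6, 14, 17}
R Δ ((Q ∩ R) ∩ Q) = {2, 5, 11}
P ∪ (R Δ ((Q ∩ R) ∩ Q)) = {1, 2, 3, 4, 5, 6, 7, 8, 10, 11, 12, 14, 15, 16}
(P ∪ (R Δ ((Q ∩ R) ∩ Q))) ∪ (Q ∩ R) = {1, 2, 3, 4, 5, 6, 7, 8, 10, 11, 12, 14, 15, 16, 17}
((P ∪ (R Δ ((Q ∩ R) ∩ Q))) ∪ (Q ∩ R))ᶜ = {9, 13}
|((P ∪ (R Δ ((Q ∩ R) ∩ Q))) ∪ (Q ∩ R))ᶜ| = 2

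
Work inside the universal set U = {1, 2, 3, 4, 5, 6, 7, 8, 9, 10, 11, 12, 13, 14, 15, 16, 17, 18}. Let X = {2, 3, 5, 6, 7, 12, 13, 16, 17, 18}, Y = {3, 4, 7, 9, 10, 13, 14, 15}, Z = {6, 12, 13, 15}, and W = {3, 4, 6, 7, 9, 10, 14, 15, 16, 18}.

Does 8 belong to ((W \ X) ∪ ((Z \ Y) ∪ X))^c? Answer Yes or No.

8 ∉ W and 8 ∉ X, so 8 ∉ W \ X
8 ∉ Z and 8 ∉ Y, so 8 ∉ Z \ Y
8 ∉ (Z \ Y) and 8 ∉ X, so 8 ∉ (Z \ Y) ∪ X
8 ∉ (W \ X) and 8 ∉ ((Z \ Y) ∪ X), so 8 ∉ (W \ X) ∪ ((Z \ Y) ∪ X)
8 ∈ ((W \ X) ∪ ((Z \ Y) ∪ X))^c since 8 ∉ ((W \ X) ∪ ((Z \ Y) ∪ X))

Yes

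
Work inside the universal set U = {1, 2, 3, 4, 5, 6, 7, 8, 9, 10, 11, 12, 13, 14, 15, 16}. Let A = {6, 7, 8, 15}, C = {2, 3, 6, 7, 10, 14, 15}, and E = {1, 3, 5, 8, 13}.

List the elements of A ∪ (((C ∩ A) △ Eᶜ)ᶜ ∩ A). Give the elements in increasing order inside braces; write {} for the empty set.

{6, 7, 8, 15}

C ∩ A = {6, 7, 15}
Eᶜ = {2, 4, 6, 7, 9, 10, 11, 12, 14, 15, 16}
(C ∩ A) △ Eᶜ = {2, 4, 9, 10, 11, 12, 14, 16}
((C ∩ A) △ Eᶜ)ᶜ = {1, 3, 5, 6, 7, 8, 13, 15}
((C ∩ A) △ Eᶜ)ᶜ ∩ A = {6, 7, 8, 15}
A ∪ (((C ∩ A) △ Eᶜ)ᶜ ∩ A) = {6, 7, 8, 15}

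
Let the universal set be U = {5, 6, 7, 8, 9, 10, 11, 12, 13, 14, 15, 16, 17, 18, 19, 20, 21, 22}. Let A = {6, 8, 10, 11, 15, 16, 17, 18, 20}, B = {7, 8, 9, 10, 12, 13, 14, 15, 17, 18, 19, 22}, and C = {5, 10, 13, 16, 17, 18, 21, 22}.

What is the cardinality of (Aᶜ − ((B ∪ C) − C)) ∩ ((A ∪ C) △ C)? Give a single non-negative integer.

0

Aᶜ = {5, 7, 9, 12, 13, 14, 19, 21, 22}
B ∪ C = {5, 7, 8, 9, 10, 12, 13, 14, 15, 16, 17, 18, 19, 21, 22}
(B ∪ C) − C = {7, 8, 9, 12, 14, 15, 19}
Aᶜ − ((B ∪ C) − C) = {5, 13, 21, 22}
A ∪ C = {5, 6, 8, 10, 11, 13, 15, 16, 17, 18, 20, 21, 22}
(A ∪ C) △ C = {6, 8, 11, 15, 20}
(Aᶜ − ((B ∪ C) − C)) ∩ ((A ∪ C) △ C) = {}
|(Aᶜ − ((B ∪ C) − C)) ∩ ((A ∪ C) △ C)| = 0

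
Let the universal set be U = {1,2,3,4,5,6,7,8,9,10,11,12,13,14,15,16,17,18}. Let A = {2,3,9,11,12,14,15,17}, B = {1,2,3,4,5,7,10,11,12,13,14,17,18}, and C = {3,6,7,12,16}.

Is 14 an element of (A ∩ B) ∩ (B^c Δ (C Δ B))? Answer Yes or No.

Yes

14 ∈ A and 14 ∈ B, so 14 ∈ A ∩ B
14 ∈ B, so 14 ∉ B^c
14 ∉ C and 14 ∈ B, so 14 ∈ C Δ B
14 ∉ B^c and 14 ∈ (C Δ B), so 14 ∈ B^c Δ (C Δ B)
14 ∈ (A ∩ B) and 14 ∈ (B^c Δ (C Δ B)), so 14 ∈ (A ∩ B) ∩ (B^c Δ (C Δ B))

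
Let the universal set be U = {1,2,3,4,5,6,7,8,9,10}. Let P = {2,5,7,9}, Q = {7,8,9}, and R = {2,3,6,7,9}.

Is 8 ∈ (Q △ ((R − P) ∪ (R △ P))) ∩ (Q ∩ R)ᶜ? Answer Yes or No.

8 ∉ R and 8 ∉ P, so 8 ∉ R − P
8 ∉ R and 8 ∉ P, so 8 ∉ R △ P
8 ∉ (R − P) and 8 ∉ (R △ P), so 8 ∉ (R − P) ∪ (R △ P)
8 ∈ Q and 8 ∉ ((R − P) ∪ (R △ P)), so 8 ∈ Q △ ((R − P) ∪ (R △ P))
8 ∈ Q and 8 ∉ R, so 8 ∉ Q ∩ R
8 ∈ (Q ∩ R)ᶜ since 8 ∉ (Q ∩ R)
8 ∈ (Q △ ((R − P) ∪ (R △ P))) and 8 ∈ (Q ∩ R)ᶜ, so 8 ∈ (Q △ ((R − P) ∪ (R △ P))) ∩ (Q ∩ R)ᶜ

Yes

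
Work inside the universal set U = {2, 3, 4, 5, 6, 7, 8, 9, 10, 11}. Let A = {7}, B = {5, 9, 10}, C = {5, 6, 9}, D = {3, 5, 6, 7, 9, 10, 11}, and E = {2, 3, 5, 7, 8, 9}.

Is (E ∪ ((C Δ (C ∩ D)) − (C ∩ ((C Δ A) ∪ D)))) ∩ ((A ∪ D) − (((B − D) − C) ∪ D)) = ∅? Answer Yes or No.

C ∩ D = {5, 6, 9}
C Δ (C ∩ D) = {}
C Δ A = {5, 6, 7, 9}
(C Δ A) ∪ D = {3, 5, 6, 7, 9, 10, 11}
C ∩ ((C Δ A) ∪ D) = {5, 6, 9}
(C Δ (C ∩ D)) − (C ∩ ((C Δ A) ∪ D)) = {}
E ∪ ((C Δ (C ∩ D)) − (C ∩ ((C Δ A) ∪ D))) = {2, 3, 5, 7, 8, 9}
A ∪ D = {3, 5, 6, 7, 9, 10, 11}
B − D = {}
(B − D) − C = {}
((B − D) − C) ∪ D = {3, 5, 6, 7, 9, 10, 11}
(A ∪ D) − (((B − D) − C) ∪ D) = {}
{2, 3, 5, 7, 8, 9} and {} share no elements.

Yes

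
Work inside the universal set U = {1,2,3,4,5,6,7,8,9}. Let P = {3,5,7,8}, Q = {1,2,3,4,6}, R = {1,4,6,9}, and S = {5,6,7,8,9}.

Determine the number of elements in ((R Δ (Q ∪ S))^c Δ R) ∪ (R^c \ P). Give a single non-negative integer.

Q ∪ S = {1,2,3,4,5,6,7,8,9}
R Δ (Q ∪ S) = {2,3,5,7,8}
(R Δ (Q ∪ S))^c = {1,4,6,9}
(R Δ (Q ∪ S))^c Δ R = {}
R^c = {2,3,5,7,8}
R^c \ P = {2}
((R Δ (Q ∪ S))^c Δ R) ∪ (R^c \ P) = {2}
|((R Δ (Q ∪ S))^c Δ R) ∪ (R^c \ P)| = 1

1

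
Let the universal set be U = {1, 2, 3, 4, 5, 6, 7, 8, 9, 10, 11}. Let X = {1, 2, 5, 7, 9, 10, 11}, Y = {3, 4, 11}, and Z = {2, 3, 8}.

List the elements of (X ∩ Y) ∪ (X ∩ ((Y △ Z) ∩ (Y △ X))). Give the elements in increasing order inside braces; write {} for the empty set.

X ∩ Y = {11}
Y △ Z = {2, 4, 8, 11}
Y △ X = {1, 2, 3, 4, 5, 7, 9, 10}
(Y △ Z) ∩ (Y △ X) = {2, 4}
X ∩ ((Y △ Z) ∩ (Y △ X)) = {2}
(X ∩ Y) ∪ (X ∩ ((Y △ Z) ∩ (Y △ X))) = {2, 11}

{2, 11}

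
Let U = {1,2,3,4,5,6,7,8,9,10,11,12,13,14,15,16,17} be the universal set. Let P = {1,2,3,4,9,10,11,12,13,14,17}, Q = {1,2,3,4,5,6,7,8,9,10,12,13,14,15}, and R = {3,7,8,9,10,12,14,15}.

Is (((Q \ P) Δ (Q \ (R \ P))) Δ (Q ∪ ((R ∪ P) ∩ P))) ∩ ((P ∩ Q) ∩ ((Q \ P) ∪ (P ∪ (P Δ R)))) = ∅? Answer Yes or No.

Yes

Q \ P = {5,6,7,8,15}
R \ P = {7,8,15}
Q \ (R \ P) = {1,2,3,4,5,6,9,10,12,13,14}
(Q \ P) Δ (Q \ (R \ P)) = {1,2,3,4,7,8,9,10,12,13,14,15}
R ∪ P = {1,2,3,4,7,8,9,10,11,12,13,14,15,17}
(R ∪ P) ∩ P = {1,2,3,4,9,10,11,12,13,14,17}
Q ∪ ((R ∪ P) ∩ P) = {1,2,3,4,5,6,7,8,9,10,11,12,13,14,15,17}
((Q \ P) Δ (Q \ (R \ P))) Δ (Q ∪ ((R ∪ P) ∩ P)) = {5,6,11,17}
P ∩ Q = {1,2,3,4,9,10,12,13,14}
P Δ R = {1,2,4,7,8,11,13,15,17}
P ∪ (P Δ R) = {1,2,3,4,7,8,9,10,11,12,13,14,15,17}
(Q \ P) ∪ (P ∪ (P Δ R)) = {1,2,3,4,5,6,7,8,9,10,11,12,13,14,15,17}
(P ∩ Q) ∩ ((Q \ P) ∪ (P ∪ (P Δ R))) = {1,2,3,4,9,10,12,13,14}
{5,6,11,17} and {1,2,3,4,9,10,12,13,14} share no elements.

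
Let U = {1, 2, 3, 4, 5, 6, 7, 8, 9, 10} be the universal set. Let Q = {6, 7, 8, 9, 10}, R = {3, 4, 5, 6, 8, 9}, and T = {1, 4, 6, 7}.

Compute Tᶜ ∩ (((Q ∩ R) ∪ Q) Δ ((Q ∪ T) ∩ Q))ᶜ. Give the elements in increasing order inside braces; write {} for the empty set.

{2, 3, 5, 8, 9, 10}

Tᶜ = {2, 3, 5, 8, 9, 10}
Q ∩ R = {6, 8, 9}
(Q ∩ R) ∪ Q = {6, 7, 8, 9, 10}
Q ∪ T = {1, 4, 6, 7, 8, 9, 10}
(Q ∪ T) ∩ Q = {6, 7, 8, 9, 10}
((Q ∩ R) ∪ Q) Δ ((Q ∪ T) ∩ Q) = {}
(((Q ∩ R) ∪ Q) Δ ((Q ∪ T) ∩ Q))ᶜ = {1, 2, 3, 4, 5, 6, 7, 8, 9, 10}
Tᶜ ∩ (((Q ∩ R) ∪ Q) Δ ((Q ∪ T) ∩ Q))ᶜ = {2, 3, 5, 8, 9, 10}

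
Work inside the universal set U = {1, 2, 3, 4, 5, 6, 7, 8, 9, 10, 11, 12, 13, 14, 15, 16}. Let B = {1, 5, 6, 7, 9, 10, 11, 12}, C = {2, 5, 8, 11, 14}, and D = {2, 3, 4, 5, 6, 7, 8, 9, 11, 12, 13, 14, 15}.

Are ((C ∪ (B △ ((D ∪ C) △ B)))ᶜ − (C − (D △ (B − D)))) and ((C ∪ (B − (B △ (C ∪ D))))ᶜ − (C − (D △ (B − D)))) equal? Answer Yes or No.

No

D ∪ C = {2, 3, 4, 5, 6, 7, 8, 9, 11, 12, 13, 14, 15}
(D ∪ C) △ B = {1, 2, 3, 4, 8, 10, 13, 14, 15}
B △ ((D ∪ C) △ B) = {2, 3, 4, 5, 6, 7, 8, 9, 11, 12, 13, 14, 15}
C ∪ (B △ ((D ∪ C) △ B)) = {2, 3, 4, 5, 6, 7, 8, 9, 11, 12, 13, 14, 15}
(C ∪ (B △ ((D ∪ C) △ B)))ᶜ = {1, 10, 16}
B − D = {1, 10}
D △ (B − D) = {1, 2, 3, 4, 5, 6, 7, 8, 9, 10, 11, 12, 13, 14, 15}
C − (D △ (B − D)) = {}
(C ∪ (B △ ((D ∪ C) △ B)))ᶜ − (C − (D △ (B − D))) = {1, 10, 16}
C ∪ D = {2, 3, 4, 5, 6, 7, 8, 9, 11, 12, 13, 14, 15}
B △ (C ∪ D) = {1, 2, 3, 4, 8, 10, 13, 14, 15}
B − (B △ (C ∪ D)) = {5, 6, 7, 9, 11, 12}
C ∪ (B − (B △ (C ∪ D))) = {2, 5, 6, 7, 8, 9, 11, 12, 14}
(C ∪ (B − (B △ (C ∪ D))))ᶜ = {1, 3, 4, 10, 13, 15, 16}
(C ∪ (B − (B △ (C ∪ D))))ᶜ − (C − (D △ (B − D))) = {1, 3, 4, 10, 13, 15, 16}
3 ∈ (C ∪ (B − (B △ (C ∪ D))))ᶜ − (C − (D △ (B − D))) but 3 ∉ (C ∪ (B △ ((D ∪ C) △ B)))ᶜ − (C − (D △ (B − D))), so they differ.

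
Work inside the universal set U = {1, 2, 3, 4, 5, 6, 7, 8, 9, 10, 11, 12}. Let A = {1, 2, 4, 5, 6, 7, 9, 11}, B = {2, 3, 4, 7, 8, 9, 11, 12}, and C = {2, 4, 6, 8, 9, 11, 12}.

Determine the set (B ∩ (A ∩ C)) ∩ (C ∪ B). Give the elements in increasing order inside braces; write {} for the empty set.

{2, 4, 9, 11}

A ∩ C = {2, 4, 6, 9, 11}
B ∩ (A ∩ C) = {2, 4, 9, 11}
C ∪ B = {2, 3, 4, 6, 7, 8, 9, 11, 12}
(B ∩ (A ∩ C)) ∩ (C ∪ B) = {2, 4, 9, 11}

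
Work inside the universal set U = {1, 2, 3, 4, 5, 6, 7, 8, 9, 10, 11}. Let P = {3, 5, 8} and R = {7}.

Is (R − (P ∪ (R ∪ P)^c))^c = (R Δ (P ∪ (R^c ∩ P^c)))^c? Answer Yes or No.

No

R ∪ P = {3, 5, 7, 8}
(R ∪ P)^c = {1, 2, 4, 6, 9, 10, 11}
P ∪ (R ∪ P)^c = {1, 2, 3, 4, 5, 6, 8, 9, 10, 11}
R − (P ∪ (R ∪ P)^c) = {7}
(R − (P ∪ (R ∪ P)^c))^c = {1, 2, 3, 4, 5, 6, 8, 9, 10, 11}
R^c = {1, 2, 3, 4, 5, 6, 8, 9, 10, 11}
P^c = {1, 2, 4, 6, 7, 9, 10, 11}
R^c ∩ P^c = {1, 2, 4, 6, 9, 10, 11}
P ∪ (R^c ∩ P^c) = {1, 2, 3, 4, 5, 6, 8, 9, 10, 11}
R Δ (P ∪ (R^c ∩ P^c)) = {1, 2, 3, 4, 5, 6, 7, 8, 9, 10, 11}
(R Δ (P ∪ (R^c ∩ P^c)))^c = {}
1 ∈ (R − (P ∪ (R ∪ P)^c))^c but 1 ∉ (R Δ (P ∪ (R^c ∩ P^c)))^c, so they differ.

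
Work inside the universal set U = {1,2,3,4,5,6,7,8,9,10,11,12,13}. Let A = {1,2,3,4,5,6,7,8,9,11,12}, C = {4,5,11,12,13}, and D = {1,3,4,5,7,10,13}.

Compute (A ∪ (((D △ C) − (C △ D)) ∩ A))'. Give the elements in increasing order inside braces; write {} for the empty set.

{10,13}

D △ C = {1,3,7,10,11,12}
C △ D = {1,3,7,10,11,12}
(D △ C) − (C △ D) = {}
((D △ C) − (C △ D)) ∩ A = {}
A ∪ (((D △ C) − (C △ D)) ∩ A) = {1,2,3,4,5,6,7,8,9,11,12}
(A ∪ (((D △ C) − (C △ D)) ∩ A))' = {10,13}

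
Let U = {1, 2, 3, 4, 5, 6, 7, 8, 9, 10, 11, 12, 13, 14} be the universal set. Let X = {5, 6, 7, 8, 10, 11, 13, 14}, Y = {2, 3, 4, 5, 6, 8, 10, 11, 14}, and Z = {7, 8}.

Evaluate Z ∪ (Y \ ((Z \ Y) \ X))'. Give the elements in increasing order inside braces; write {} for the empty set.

{1, 7, 8, 9, 12, 13}

Z \ Y = {7}
(Z \ Y) \ X = {}
Y \ ((Z \ Y) \ X) = {2, 3, 4, 5, 6, 8, 10, 11, 14}
(Y \ ((Z \ Y) \ X))' = {1, 7, 9, 12, 13}
Z ∪ (Y \ ((Z \ Y) \ X))' = {1, 7, 8, 9, 12, 13}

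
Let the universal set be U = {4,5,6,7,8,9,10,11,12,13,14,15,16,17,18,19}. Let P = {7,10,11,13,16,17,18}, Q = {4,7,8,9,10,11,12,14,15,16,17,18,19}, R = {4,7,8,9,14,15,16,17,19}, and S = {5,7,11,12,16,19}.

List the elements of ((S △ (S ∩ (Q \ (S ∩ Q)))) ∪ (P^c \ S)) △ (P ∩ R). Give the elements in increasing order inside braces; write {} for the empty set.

{4,5,6,8,9,11,12,14,15,17,19}

S ∩ Q = {7,11,12,16,19}
Q \ (S ∩ Q) = {4,8,9,10,14,15,17,18}
S ∩ (Q \ (S ∩ Q)) = {}
S △ (S ∩ (Q \ (S ∩ Q))) = {5,7,11,12,16,19}
P^c = {4,5,6,8,9,12,14,15,19}
P^c \ S = {4,6,8,9,14,15}
(S △ (S ∩ (Q \ (S ∩ Q)))) ∪ (P^c \ S) = {4,5,6,7,8,9,11,12,14,15,16,19}
P ∩ R = {7,16,17}
((S △ (S ∩ (Q \ (S ∩ Q)))) ∪ (P^c \ S)) △ (P ∩ R) = {4,5,6,8,9,11,12,14,15,17,19}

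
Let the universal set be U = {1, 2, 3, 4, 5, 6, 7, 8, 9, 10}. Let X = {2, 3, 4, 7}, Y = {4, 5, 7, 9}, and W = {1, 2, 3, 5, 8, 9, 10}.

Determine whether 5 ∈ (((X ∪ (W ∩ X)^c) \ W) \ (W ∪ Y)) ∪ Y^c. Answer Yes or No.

5 ∈ W and 5 ∉ X, so 5 ∉ W ∩ X
5 ∈ (W ∩ X)^c since 5 ∉ (W ∩ X)
5 ∉ X and 5 ∈ (W ∩ X)^c, so 5 ∈ X ∪ (W ∩ X)^c
5 ∈ (X ∪ (W ∩ X)^c) and 5 ∈ W, so 5 ∉ (X ∪ (W ∩ X)^c) \ W
5 ∈ W and 5 ∈ Y, so 5 ∈ W ∪ Y
5 ∉ ((X ∪ (W ∩ X)^c) \ W) and 5 ∈ (W ∪ Y), so 5 ∉ ((X ∪ (W ∩ X)^c) \ W) \ (W ∪ Y)
5 ∈ Y, so 5 ∉ Y^c
5 ∉ (((X ∪ (W ∩ X)^c) \ W) \ (W ∪ Y)) and 5 ∉ Y^c, so 5 ∉ (((X ∪ (W ∩ X)^c) \ W) \ (W ∪ Y)) ∪ Y^c

No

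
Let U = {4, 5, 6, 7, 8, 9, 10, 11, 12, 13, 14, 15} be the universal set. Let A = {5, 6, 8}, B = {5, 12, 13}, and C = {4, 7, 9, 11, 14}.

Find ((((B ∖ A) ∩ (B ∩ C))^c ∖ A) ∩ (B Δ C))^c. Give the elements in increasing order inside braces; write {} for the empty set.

{5, 6, 8, 10, 15}

B ∖ A = {12, 13}
B ∩ C = {}
(B ∖ A) ∩ (B ∩ C) = {}
((B ∖ A) ∩ (B ∩ C))^c = {4, 5, 6, 7, 8, 9, 10, 11, 12, 13, 14, 15}
((B ∖ A) ∩ (B ∩ C))^c ∖ A = {4, 7, 9, 10, 11, 12, 13, 14, 15}
B Δ C = {4, 5, 7, 9, 11, 12, 13, 14}
(((B ∖ A) ∩ (B ∩ C))^c ∖ A) ∩ (B Δ C) = {4, 7, 9, 11, 12, 13, 14}
((((B ∖ A) ∩ (B ∩ C))^c ∖ A) ∩ (B Δ C))^c = {5, 6, 8, 10, 15}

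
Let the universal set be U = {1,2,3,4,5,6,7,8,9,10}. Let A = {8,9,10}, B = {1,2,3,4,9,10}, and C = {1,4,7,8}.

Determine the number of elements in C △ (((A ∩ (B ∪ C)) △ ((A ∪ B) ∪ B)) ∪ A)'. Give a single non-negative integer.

B ∪ C = {1,2,3,4,7,8,9,10}
A ∩ (B ∪ C) = {8,9,10}
A ∪ B = {1,2,3,4,8,9,10}
(A ∪ B) ∪ B = {1,2,3,4,8,9,10}
(A ∩ (B ∪ C)) △ ((A ∪ B) ∪ B) = {1,2,3,4}
((A ∩ (B ∪ C)) △ ((A ∪ B) ∪ B)) ∪ A = {1,2,3,4,8,9,10}
(((A ∩ (B ∪ C)) △ ((A ∪ B) ∪ B)) ∪ A)' = {5,6,7}
C △ (((A ∩ (B ∪ C)) △ ((A ∪ B) ∪ B)) ∪ A)' = {1,4,5,6,8}
|C △ (((A ∩ (B ∪ C)) △ ((A ∪ B) ∪ B)) ∪ A)'| = 5

5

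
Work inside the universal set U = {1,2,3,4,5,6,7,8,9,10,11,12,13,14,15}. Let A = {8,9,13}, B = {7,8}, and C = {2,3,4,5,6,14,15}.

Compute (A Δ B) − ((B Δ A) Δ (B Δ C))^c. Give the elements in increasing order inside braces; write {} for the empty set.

{9,13}

A Δ B = {7,9,13}
B Δ A = {7,9,13}
B Δ C = {2,3,4,5,6,7,8,14,15}
(B Δ A) Δ (B Δ C) = {2,3,4,5,6,8,9,13,14,15}
((B Δ A) Δ (B Δ C))^c = {1,7,10,11,12}
(A Δ B) − ((B Δ A) Δ (B Δ C))^c = {9,13}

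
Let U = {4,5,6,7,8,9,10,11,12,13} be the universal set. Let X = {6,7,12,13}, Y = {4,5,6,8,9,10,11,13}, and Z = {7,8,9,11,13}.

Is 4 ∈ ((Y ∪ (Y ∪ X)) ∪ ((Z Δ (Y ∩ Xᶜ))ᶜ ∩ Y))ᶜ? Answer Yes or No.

4 ∈ Y and 4 ∉ X, so 4 ∈ Y ∪ X
4 ∈ Y and 4 ∈ (Y ∪ X), so 4 ∈ Y ∪ (Y ∪ X)
4 ∉ X, so 4 ∈ Xᶜ
4 ∈ Y and 4 ∈ Xᶜ, so 4 ∈ Y ∩ Xᶜ
4 ∉ Z and 4 ∈ (Y ∩ Xᶜ), so 4 ∈ Z Δ (Y ∩ Xᶜ)
4 ∉ (Z Δ (Y ∩ Xᶜ))ᶜ since 4 ∈ (Z Δ (Y ∩ Xᶜ))
4 ∉ (Z Δ (Y ∩ Xᶜ))ᶜ and 4 ∈ Y, so 4 ∉ (Z Δ (Y ∩ Xᶜ))ᶜ ∩ Y
4 ∈ (Y ∪ (Y ∪ X)) and 4 ∉ ((Z Δ (Y ∩ Xᶜ))ᶜ ∩ Y), so 4 ∈ (Y ∪ (Y ∪ X)) ∪ ((Z Δ (Y ∩ Xᶜ))ᶜ ∩ Y)
4 ∉ ((Y ∪ (Y ∪ X)) ∪ ((Z Δ (Y ∩ Xᶜ))ᶜ ∩ Y))ᶜ since 4 ∈ ((Y ∪ (Y ∪ X)) ∪ ((Z Δ (Y ∩ Xᶜ))ᶜ ∩ Y))

No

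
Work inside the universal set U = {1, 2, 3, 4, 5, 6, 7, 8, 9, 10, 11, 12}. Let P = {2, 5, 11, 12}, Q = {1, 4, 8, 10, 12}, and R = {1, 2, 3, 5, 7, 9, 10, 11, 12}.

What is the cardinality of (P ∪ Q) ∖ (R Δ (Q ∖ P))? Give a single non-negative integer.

P ∪ Q = {1, 2, 4, 5, 8, 10, 11, 12}
Q ∖ P = {1, 4, 8, 10}
R Δ (Q ∖ P) = {2, 3, 4, 5, 7, 8, 9, 11, 12}
(P ∪ Q) ∖ (R Δ (Q ∖ P)) = {1, 10}
|(P ∪ Q) ∖ (R Δ (Q ∖ P))| = 2

2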